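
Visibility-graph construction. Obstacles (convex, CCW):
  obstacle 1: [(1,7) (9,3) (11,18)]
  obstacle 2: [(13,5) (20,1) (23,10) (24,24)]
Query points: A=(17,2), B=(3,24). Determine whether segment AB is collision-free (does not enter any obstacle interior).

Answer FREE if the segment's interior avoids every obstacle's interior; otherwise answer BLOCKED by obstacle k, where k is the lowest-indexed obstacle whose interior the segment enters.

BLOCKED by obstacle 1

Obstacle 1 [(1,7) (9,3) (11,18)]:
  edge (1,7)–(9,3): clear
  edge (9,3)–(11,18): crosses AB
  edge (11,18)–(1,7): crosses AB
  → BLOCKED
Obstacle 2 [(13,5) (20,1) (23,10) (24,24)]:
  edge (13,5)–(20,1): crosses AB
  edge (20,1)–(23,10): clear
  edge (23,10)–(24,24): clear
  edge (24,24)–(13,5): crosses AB
  → BLOCKED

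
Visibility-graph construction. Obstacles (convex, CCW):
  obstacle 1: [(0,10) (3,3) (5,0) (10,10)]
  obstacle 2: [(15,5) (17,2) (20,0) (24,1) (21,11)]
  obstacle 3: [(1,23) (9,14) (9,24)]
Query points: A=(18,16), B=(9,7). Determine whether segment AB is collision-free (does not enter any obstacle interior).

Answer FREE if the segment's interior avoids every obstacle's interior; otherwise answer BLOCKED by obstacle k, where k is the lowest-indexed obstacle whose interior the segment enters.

Obstacle 1 [(0,10) (3,3) (5,0) (10,10)]:
  edge (0,10)–(3,3): clear
  edge (3,3)–(5,0): clear
  edge (5,0)–(10,10): clear
  edge (10,10)–(0,10): clear
  midpoint (27/2,23/2) outside
  → clear
Obstacle 2 [(15,5) (17,2) (20,0) (24,1) (21,11)]:
  edge (15,5)–(17,2): clear
  edge (17,2)–(20,0): clear
  edge (20,0)–(24,1): clear
  edge (24,1)–(21,11): clear
  edge (21,11)–(15,5): clear
  midpoint (27/2,23/2) outside
  → clear
Obstacle 3 [(1,23) (9,14) (9,24)]:
  edge (1,23)–(9,14): clear
  edge (9,14)–(9,24): clear
  edge (9,24)–(1,23): clear
  midpoint (27/2,23/2) outside
  → clear

FREE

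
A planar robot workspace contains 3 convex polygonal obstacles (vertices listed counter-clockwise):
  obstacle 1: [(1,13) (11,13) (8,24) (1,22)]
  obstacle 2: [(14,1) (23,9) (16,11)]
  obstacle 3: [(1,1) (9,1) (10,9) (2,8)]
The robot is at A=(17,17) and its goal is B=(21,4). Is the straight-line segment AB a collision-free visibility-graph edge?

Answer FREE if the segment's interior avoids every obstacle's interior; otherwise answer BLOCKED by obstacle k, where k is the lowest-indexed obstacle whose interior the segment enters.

Obstacle 1 [(1,13) (11,13) (8,24) (1,22)]:
  edge (1,13)–(11,13): clear
  edge (11,13)–(8,24): clear
  edge (8,24)–(1,22): clear
  edge (1,22)–(1,13): clear
  midpoint (19,21/2) outside
  → clear
Obstacle 2 [(14,1) (23,9) (16,11)]:
  edge (14,1)–(23,9): crosses AB
  edge (23,9)–(16,11): crosses AB
  edge (16,11)–(14,1): clear
  → BLOCKED
Obstacle 3 [(1,1) (9,1) (10,9) (2,8)]:
  edge (1,1)–(9,1): clear
  edge (9,1)–(10,9): clear
  edge (10,9)–(2,8): clear
  edge (2,8)–(1,1): clear
  midpoint (19,21/2) outside
  → clear

BLOCKED by obstacle 2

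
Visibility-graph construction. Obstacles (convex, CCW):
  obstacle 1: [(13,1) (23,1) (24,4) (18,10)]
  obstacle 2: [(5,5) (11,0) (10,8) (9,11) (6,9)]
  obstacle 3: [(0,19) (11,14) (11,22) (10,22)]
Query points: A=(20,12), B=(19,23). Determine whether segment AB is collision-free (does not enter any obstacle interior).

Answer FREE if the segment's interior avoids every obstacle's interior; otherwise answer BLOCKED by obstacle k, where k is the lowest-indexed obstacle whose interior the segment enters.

Obstacle 1 [(13,1) (23,1) (24,4) (18,10)]:
  edge (13,1)–(23,1): clear
  edge (23,1)–(24,4): clear
  edge (24,4)–(18,10): clear
  edge (18,10)–(13,1): clear
  midpoint (39/2,35/2) outside
  → clear
Obstacle 2 [(5,5) (11,0) (10,8) (9,11) (6,9)]:
  edge (5,5)–(11,0): clear
  edge (11,0)–(10,8): clear
  edge (10,8)–(9,11): clear
  edge (9,11)–(6,9): clear
  edge (6,9)–(5,5): clear
  midpoint (39/2,35/2) outside
  → clear
Obstacle 3 [(0,19) (11,14) (11,22) (10,22)]:
  edge (0,19)–(11,14): clear
  edge (11,14)–(11,22): clear
  edge (11,22)–(10,22): clear
  edge (10,22)–(0,19): clear
  midpoint (39/2,35/2) outside
  → clear

FREE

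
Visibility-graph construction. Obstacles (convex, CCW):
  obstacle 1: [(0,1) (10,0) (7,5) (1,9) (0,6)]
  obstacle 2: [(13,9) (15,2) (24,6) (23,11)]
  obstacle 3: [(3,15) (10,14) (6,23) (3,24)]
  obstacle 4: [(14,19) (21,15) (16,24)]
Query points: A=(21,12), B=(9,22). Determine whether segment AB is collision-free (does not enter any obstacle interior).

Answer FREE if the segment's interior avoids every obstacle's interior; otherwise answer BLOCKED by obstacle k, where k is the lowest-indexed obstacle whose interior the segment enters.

FREE

Obstacle 1 [(0,1) (10,0) (7,5) (1,9) (0,6)]:
  edge (0,1)–(10,0): clear
  edge (10,0)–(7,5): clear
  edge (7,5)–(1,9): clear
  edge (1,9)–(0,6): clear
  edge (0,6)–(0,1): clear
  midpoint (15,17) outside
  → clear
Obstacle 2 [(13,9) (15,2) (24,6) (23,11)]:
  edge (13,9)–(15,2): clear
  edge (15,2)–(24,6): clear
  edge (24,6)–(23,11): clear
  edge (23,11)–(13,9): clear
  midpoint (15,17) outside
  → clear
Obstacle 3 [(3,15) (10,14) (6,23) (3,24)]:
  edge (3,15)–(10,14): clear
  edge (10,14)–(6,23): clear
  edge (6,23)–(3,24): clear
  edge (3,24)–(3,15): clear
  midpoint (15,17) outside
  → clear
Obstacle 4 [(14,19) (21,15) (16,24)]:
  edge (14,19)–(21,15): clear
  edge (21,15)–(16,24): clear
  edge (16,24)–(14,19): clear
  midpoint (15,17) outside
  → clear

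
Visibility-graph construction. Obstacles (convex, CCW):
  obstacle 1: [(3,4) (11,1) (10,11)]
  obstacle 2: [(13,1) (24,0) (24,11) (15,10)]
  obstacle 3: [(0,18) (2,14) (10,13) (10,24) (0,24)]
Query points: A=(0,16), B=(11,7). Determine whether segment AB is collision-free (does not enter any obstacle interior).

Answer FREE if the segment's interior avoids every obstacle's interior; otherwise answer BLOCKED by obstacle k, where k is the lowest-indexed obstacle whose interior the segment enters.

BLOCKED by obstacle 1

Obstacle 1 [(3,4) (11,1) (10,11)]:
  edge (3,4)–(11,1): clear
  edge (11,1)–(10,11): crosses AB
  edge (10,11)–(3,4): crosses AB
  → BLOCKED
Obstacle 2 [(13,1) (24,0) (24,11) (15,10)]:
  edge (13,1)–(24,0): clear
  edge (24,0)–(24,11): clear
  edge (24,11)–(15,10): clear
  edge (15,10)–(13,1): clear
  midpoint (11/2,23/2) outside
  → clear
Obstacle 3 [(0,18) (2,14) (10,13) (10,24) (0,24)]:
  edge (0,18)–(2,14): crosses AB
  edge (2,14)–(10,13): crosses AB
  edge (10,13)–(10,24): clear
  edge (10,24)–(0,24): clear
  edge (0,24)–(0,18): clear
  → BLOCKED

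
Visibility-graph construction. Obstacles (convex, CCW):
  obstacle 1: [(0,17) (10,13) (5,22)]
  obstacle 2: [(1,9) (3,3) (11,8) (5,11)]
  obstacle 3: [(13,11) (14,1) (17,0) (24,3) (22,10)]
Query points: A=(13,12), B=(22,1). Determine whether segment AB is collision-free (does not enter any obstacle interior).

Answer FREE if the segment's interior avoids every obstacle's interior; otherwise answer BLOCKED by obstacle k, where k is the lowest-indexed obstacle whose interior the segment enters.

Obstacle 1 [(0,17) (10,13) (5,22)]:
  edge (0,17)–(10,13): clear
  edge (10,13)–(5,22): clear
  edge (5,22)–(0,17): clear
  midpoint (35/2,13/2) outside
  → clear
Obstacle 2 [(1,9) (3,3) (11,8) (5,11)]:
  edge (1,9)–(3,3): clear
  edge (3,3)–(11,8): clear
  edge (11,8)–(5,11): clear
  edge (5,11)–(1,9): clear
  midpoint (35/2,13/2) outside
  → clear
Obstacle 3 [(13,11) (14,1) (17,0) (24,3) (22,10)]:
  edge (13,11)–(14,1): clear
  edge (14,1)–(17,0): clear
  edge (17,0)–(24,3): crosses AB
  edge (24,3)–(22,10): clear
  edge (22,10)–(13,11): crosses AB
  → BLOCKED

BLOCKED by obstacle 3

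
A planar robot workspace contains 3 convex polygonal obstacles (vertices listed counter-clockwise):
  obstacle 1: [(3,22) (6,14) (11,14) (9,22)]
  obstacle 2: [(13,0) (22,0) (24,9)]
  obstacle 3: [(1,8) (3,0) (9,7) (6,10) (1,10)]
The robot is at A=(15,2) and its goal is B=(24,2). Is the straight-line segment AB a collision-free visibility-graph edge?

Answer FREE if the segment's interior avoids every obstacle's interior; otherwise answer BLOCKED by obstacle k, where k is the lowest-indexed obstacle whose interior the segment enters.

BLOCKED by obstacle 2

Obstacle 1 [(3,22) (6,14) (11,14) (9,22)]:
  edge (3,22)–(6,14): clear
  edge (6,14)–(11,14): clear
  edge (11,14)–(9,22): clear
  edge (9,22)–(3,22): clear
  midpoint (39/2,2) outside
  → clear
Obstacle 2 [(13,0) (22,0) (24,9)]:
  edge (13,0)–(22,0): clear
  edge (22,0)–(24,9): crosses AB
  edge (24,9)–(13,0): crosses AB
  → BLOCKED
Obstacle 3 [(1,8) (3,0) (9,7) (6,10) (1,10)]:
  edge (1,8)–(3,0): clear
  edge (3,0)–(9,7): clear
  edge (9,7)–(6,10): clear
  edge (6,10)–(1,10): clear
  edge (1,10)–(1,8): clear
  midpoint (39/2,2) outside
  → clear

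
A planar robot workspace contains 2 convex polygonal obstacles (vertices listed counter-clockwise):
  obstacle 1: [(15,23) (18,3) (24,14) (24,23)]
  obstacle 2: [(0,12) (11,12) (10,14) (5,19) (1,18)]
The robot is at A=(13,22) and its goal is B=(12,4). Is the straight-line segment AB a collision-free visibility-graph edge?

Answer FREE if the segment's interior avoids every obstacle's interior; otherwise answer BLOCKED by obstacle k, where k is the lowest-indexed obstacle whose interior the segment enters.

Obstacle 1 [(15,23) (18,3) (24,14) (24,23)]:
  edge (15,23)–(18,3): clear
  edge (18,3)–(24,14): clear
  edge (24,14)–(24,23): clear
  edge (24,23)–(15,23): clear
  midpoint (25/2,13) outside
  → clear
Obstacle 2 [(0,12) (11,12) (10,14) (5,19) (1,18)]:
  edge (0,12)–(11,12): clear
  edge (11,12)–(10,14): clear
  edge (10,14)–(5,19): clear
  edge (5,19)–(1,18): clear
  edge (1,18)–(0,12): clear
  midpoint (25/2,13) outside
  → clear

FREE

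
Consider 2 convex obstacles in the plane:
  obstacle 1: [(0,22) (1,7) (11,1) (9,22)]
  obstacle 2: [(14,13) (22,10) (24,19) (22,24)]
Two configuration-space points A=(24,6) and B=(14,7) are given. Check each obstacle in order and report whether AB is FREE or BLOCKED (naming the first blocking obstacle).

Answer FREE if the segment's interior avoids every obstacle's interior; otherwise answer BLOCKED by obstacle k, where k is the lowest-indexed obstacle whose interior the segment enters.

Obstacle 1 [(0,22) (1,7) (11,1) (9,22)]:
  edge (0,22)–(1,7): clear
  edge (1,7)–(11,1): clear
  edge (11,1)–(9,22): clear
  edge (9,22)–(0,22): clear
  midpoint (19,13/2) outside
  → clear
Obstacle 2 [(14,13) (22,10) (24,19) (22,24)]:
  edge (14,13)–(22,10): clear
  edge (22,10)–(24,19): clear
  edge (24,19)–(22,24): clear
  edge (22,24)–(14,13): clear
  midpoint (19,13/2) outside
  → clear

FREE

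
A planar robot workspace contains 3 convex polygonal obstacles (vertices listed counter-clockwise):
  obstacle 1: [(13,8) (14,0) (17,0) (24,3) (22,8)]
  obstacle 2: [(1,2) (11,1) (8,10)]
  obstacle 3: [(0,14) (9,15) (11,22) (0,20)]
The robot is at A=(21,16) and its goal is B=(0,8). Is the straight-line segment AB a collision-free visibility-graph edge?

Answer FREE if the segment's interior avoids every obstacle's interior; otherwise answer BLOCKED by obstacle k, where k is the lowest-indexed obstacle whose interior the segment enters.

Obstacle 1 [(13,8) (14,0) (17,0) (24,3) (22,8)]:
  edge (13,8)–(14,0): clear
  edge (14,0)–(17,0): clear
  edge (17,0)–(24,3): clear
  edge (24,3)–(22,8): clear
  edge (22,8)–(13,8): clear
  midpoint (21/2,12) outside
  → clear
Obstacle 2 [(1,2) (11,1) (8,10)]:
  edge (1,2)–(11,1): clear
  edge (11,1)–(8,10): clear
  edge (8,10)–(1,2): clear
  midpoint (21/2,12) outside
  → clear
Obstacle 3 [(0,14) (9,15) (11,22) (0,20)]:
  edge (0,14)–(9,15): clear
  edge (9,15)–(11,22): clear
  edge (11,22)–(0,20): clear
  edge (0,20)–(0,14): clear
  midpoint (21/2,12) outside
  → clear

FREE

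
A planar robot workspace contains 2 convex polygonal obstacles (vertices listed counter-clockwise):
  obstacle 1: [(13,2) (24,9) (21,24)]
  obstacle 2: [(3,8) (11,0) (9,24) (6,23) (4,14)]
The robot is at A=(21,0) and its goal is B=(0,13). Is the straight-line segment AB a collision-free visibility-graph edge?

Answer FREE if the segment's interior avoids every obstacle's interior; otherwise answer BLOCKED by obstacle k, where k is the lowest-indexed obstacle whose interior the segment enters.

Obstacle 1 [(13,2) (24,9) (21,24)]:
  edge (13,2)–(24,9): crosses AB
  edge (24,9)–(21,24): clear
  edge (21,24)–(13,2): crosses AB
  → BLOCKED
Obstacle 2 [(3,8) (11,0) (9,24) (6,23) (4,14)]:
  edge (3,8)–(11,0): clear
  edge (11,0)–(9,24): crosses AB
  edge (9,24)–(6,23): clear
  edge (6,23)–(4,14): clear
  edge (4,14)–(3,8): crosses AB
  → BLOCKED

BLOCKED by obstacle 1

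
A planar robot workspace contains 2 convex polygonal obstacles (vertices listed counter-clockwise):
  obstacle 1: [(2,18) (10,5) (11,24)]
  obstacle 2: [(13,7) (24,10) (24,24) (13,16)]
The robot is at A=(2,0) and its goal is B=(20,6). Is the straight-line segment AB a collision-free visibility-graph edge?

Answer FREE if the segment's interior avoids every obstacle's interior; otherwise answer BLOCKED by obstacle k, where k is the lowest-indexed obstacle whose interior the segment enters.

FREE

Obstacle 1 [(2,18) (10,5) (11,24)]:
  edge (2,18)–(10,5): clear
  edge (10,5)–(11,24): clear
  edge (11,24)–(2,18): clear
  midpoint (11,3) outside
  → clear
Obstacle 2 [(13,7) (24,10) (24,24) (13,16)]:
  edge (13,7)–(24,10): clear
  edge (24,10)–(24,24): clear
  edge (24,24)–(13,16): clear
  edge (13,16)–(13,7): clear
  midpoint (11,3) outside
  → clear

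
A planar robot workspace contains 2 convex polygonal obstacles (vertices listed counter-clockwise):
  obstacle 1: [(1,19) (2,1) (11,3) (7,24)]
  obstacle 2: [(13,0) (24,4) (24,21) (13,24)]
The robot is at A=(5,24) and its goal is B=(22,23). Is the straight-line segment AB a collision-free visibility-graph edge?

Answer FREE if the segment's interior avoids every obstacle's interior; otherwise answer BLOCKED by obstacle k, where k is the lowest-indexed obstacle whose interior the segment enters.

BLOCKED by obstacle 1

Obstacle 1 [(1,19) (2,1) (11,3) (7,24)]:
  edge (1,19)–(2,1): clear
  edge (2,1)–(11,3): clear
  edge (11,3)–(7,24): crosses AB
  edge (7,24)–(1,19): crosses AB
  → BLOCKED
Obstacle 2 [(13,0) (24,4) (24,21) (13,24)]:
  edge (13,0)–(24,4): clear
  edge (24,4)–(24,21): clear
  edge (24,21)–(13,24): crosses AB
  edge (13,24)–(13,0): crosses AB
  → BLOCKED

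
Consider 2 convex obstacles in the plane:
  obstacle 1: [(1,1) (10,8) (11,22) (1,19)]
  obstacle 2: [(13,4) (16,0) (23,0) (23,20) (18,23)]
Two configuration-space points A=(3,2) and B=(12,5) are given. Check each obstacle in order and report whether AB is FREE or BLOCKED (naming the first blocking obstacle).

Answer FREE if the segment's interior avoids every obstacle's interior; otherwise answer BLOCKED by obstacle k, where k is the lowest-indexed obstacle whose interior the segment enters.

FREE

Obstacle 1 [(1,1) (10,8) (11,22) (1,19)]:
  edge (1,1)–(10,8): clear
  edge (10,8)–(11,22): clear
  edge (11,22)–(1,19): clear
  edge (1,19)–(1,1): clear
  midpoint (15/2,7/2) outside
  → clear
Obstacle 2 [(13,4) (16,0) (23,0) (23,20) (18,23)]:
  edge (13,4)–(16,0): clear
  edge (16,0)–(23,0): clear
  edge (23,0)–(23,20): clear
  edge (23,20)–(18,23): clear
  edge (18,23)–(13,4): clear
  midpoint (15/2,7/2) outside
  → clear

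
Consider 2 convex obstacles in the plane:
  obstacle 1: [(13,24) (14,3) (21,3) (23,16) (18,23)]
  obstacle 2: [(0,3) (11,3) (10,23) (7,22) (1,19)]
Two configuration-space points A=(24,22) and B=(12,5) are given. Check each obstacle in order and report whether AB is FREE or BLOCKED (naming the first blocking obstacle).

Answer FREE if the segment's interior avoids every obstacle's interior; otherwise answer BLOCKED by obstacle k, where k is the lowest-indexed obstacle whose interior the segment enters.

Obstacle 1 [(13,24) (14,3) (21,3) (23,16) (18,23)]:
  edge (13,24)–(14,3): crosses AB
  edge (14,3)–(21,3): clear
  edge (21,3)–(23,16): clear
  edge (23,16)–(18,23): crosses AB
  edge (18,23)–(13,24): clear
  → BLOCKED
Obstacle 2 [(0,3) (11,3) (10,23) (7,22) (1,19)]:
  edge (0,3)–(11,3): clear
  edge (11,3)–(10,23): clear
  edge (10,23)–(7,22): clear
  edge (7,22)–(1,19): clear
  edge (1,19)–(0,3): clear
  midpoint (18,27/2) outside
  → clear

BLOCKED by obstacle 1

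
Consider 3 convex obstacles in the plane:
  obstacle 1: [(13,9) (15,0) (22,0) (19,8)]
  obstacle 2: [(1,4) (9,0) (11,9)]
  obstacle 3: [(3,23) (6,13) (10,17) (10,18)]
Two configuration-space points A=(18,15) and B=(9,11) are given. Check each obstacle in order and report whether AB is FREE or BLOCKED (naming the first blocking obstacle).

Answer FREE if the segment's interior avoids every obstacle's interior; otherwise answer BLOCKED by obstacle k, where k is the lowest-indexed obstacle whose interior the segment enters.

Obstacle 1 [(13,9) (15,0) (22,0) (19,8)]:
  edge (13,9)–(15,0): clear
  edge (15,0)–(22,0): clear
  edge (22,0)–(19,8): clear
  edge (19,8)–(13,9): clear
  midpoint (27/2,13) outside
  → clear
Obstacle 2 [(1,4) (9,0) (11,9)]:
  edge (1,4)–(9,0): clear
  edge (9,0)–(11,9): clear
  edge (11,9)–(1,4): clear
  midpoint (27/2,13) outside
  → clear
Obstacle 3 [(3,23) (6,13) (10,17) (10,18)]:
  edge (3,23)–(6,13): clear
  edge (6,13)–(10,17): clear
  edge (10,17)–(10,18): clear
  edge (10,18)–(3,23): clear
  midpoint (27/2,13) outside
  → clear

FREE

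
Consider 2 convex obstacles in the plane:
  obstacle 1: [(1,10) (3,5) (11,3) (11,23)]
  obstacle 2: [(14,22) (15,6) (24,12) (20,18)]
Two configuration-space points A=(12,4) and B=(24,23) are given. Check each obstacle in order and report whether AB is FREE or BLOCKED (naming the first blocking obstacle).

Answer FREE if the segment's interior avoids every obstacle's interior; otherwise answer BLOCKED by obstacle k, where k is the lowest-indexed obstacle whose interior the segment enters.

BLOCKED by obstacle 2

Obstacle 1 [(1,10) (3,5) (11,3) (11,23)]:
  edge (1,10)–(3,5): clear
  edge (3,5)–(11,3): clear
  edge (11,3)–(11,23): clear
  edge (11,23)–(1,10): clear
  midpoint (18,27/2) outside
  → clear
Obstacle 2 [(14,22) (15,6) (24,12) (20,18)]:
  edge (14,22)–(15,6): crosses AB
  edge (15,6)–(24,12): clear
  edge (24,12)–(20,18): crosses AB
  edge (20,18)–(14,22): clear
  → BLOCKED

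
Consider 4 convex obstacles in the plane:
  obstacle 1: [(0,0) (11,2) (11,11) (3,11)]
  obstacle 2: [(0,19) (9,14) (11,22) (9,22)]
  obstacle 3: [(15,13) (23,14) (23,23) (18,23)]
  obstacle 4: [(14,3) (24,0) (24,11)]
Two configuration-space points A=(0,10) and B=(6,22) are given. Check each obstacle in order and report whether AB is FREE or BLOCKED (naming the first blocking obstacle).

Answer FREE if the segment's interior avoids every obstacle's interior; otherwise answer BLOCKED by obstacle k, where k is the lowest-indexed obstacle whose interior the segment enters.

Obstacle 1 [(0,0) (11,2) (11,11) (3,11)]:
  edge (0,0)–(11,2): clear
  edge (11,2)–(11,11): clear
  edge (11,11)–(3,11): clear
  edge (3,11)–(0,0): clear
  midpoint (3,16) outside
  → clear
Obstacle 2 [(0,19) (9,14) (11,22) (9,22)]:
  edge (0,19)–(9,14): crosses AB
  edge (9,14)–(11,22): clear
  edge (11,22)–(9,22): clear
  edge (9,22)–(0,19): crosses AB
  → BLOCKED
Obstacle 3 [(15,13) (23,14) (23,23) (18,23)]:
  edge (15,13)–(23,14): clear
  edge (23,14)–(23,23): clear
  edge (23,23)–(18,23): clear
  edge (18,23)–(15,13): clear
  midpoint (3,16) outside
  → clear
Obstacle 4 [(14,3) (24,0) (24,11)]:
  edge (14,3)–(24,0): clear
  edge (24,0)–(24,11): clear
  edge (24,11)–(14,3): clear
  midpoint (3,16) outside
  → clear

BLOCKED by obstacle 2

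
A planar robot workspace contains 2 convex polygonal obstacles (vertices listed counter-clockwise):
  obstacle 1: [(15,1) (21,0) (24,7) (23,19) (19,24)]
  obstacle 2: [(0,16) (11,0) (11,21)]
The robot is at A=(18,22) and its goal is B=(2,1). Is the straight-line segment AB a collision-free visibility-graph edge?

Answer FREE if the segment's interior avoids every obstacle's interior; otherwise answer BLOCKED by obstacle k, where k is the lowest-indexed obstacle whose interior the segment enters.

BLOCKED by obstacle 2

Obstacle 1 [(15,1) (21,0) (24,7) (23,19) (19,24)]:
  edge (15,1)–(21,0): clear
  edge (21,0)–(24,7): clear
  edge (24,7)–(23,19): clear
  edge (23,19)–(19,24): clear
  edge (19,24)–(15,1): clear
  midpoint (10,23/2) outside
  → clear
Obstacle 2 [(0,16) (11,0) (11,21)]:
  edge (0,16)–(11,0): crosses AB
  edge (11,0)–(11,21): crosses AB
  edge (11,21)–(0,16): clear
  → BLOCKED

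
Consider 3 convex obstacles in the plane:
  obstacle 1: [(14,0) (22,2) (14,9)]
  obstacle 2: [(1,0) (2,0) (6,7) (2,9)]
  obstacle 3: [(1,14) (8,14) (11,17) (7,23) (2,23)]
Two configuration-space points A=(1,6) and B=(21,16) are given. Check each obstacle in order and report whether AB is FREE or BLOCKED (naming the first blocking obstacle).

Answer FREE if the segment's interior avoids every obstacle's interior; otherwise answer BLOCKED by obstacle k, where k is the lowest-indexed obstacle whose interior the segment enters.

BLOCKED by obstacle 2

Obstacle 1 [(14,0) (22,2) (14,9)]:
  edge (14,0)–(22,2): clear
  edge (22,2)–(14,9): clear
  edge (14,9)–(14,0): clear
  midpoint (11,11) outside
  → clear
Obstacle 2 [(1,0) (2,0) (6,7) (2,9)]:
  edge (1,0)–(2,0): clear
  edge (2,0)–(6,7): clear
  edge (6,7)–(2,9): crosses AB
  edge (2,9)–(1,0): crosses AB
  → BLOCKED
Obstacle 3 [(1,14) (8,14) (11,17) (7,23) (2,23)]:
  edge (1,14)–(8,14): clear
  edge (8,14)–(11,17): clear
  edge (11,17)–(7,23): clear
  edge (7,23)–(2,23): clear
  edge (2,23)–(1,14): clear
  midpoint (11,11) outside
  → clear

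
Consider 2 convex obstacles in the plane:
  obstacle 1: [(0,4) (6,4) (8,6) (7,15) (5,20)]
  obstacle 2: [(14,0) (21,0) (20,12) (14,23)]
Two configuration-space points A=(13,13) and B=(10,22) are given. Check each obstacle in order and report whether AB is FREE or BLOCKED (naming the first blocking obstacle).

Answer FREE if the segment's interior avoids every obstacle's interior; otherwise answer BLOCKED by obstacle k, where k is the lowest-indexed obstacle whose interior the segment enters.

FREE

Obstacle 1 [(0,4) (6,4) (8,6) (7,15) (5,20)]:
  edge (0,4)–(6,4): clear
  edge (6,4)–(8,6): clear
  edge (8,6)–(7,15): clear
  edge (7,15)–(5,20): clear
  edge (5,20)–(0,4): clear
  midpoint (23/2,35/2) outside
  → clear
Obstacle 2 [(14,0) (21,0) (20,12) (14,23)]:
  edge (14,0)–(21,0): clear
  edge (21,0)–(20,12): clear
  edge (20,12)–(14,23): clear
  edge (14,23)–(14,0): clear
  midpoint (23/2,35/2) outside
  → clear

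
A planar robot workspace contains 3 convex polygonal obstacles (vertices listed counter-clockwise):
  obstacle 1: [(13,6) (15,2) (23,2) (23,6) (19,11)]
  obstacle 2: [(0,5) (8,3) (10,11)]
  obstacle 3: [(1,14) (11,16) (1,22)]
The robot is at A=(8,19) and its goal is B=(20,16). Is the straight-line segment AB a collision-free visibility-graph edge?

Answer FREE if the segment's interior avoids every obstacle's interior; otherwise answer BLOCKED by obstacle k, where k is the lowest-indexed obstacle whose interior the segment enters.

FREE

Obstacle 1 [(13,6) (15,2) (23,2) (23,6) (19,11)]:
  edge (13,6)–(15,2): clear
  edge (15,2)–(23,2): clear
  edge (23,2)–(23,6): clear
  edge (23,6)–(19,11): clear
  edge (19,11)–(13,6): clear
  midpoint (14,35/2) outside
  → clear
Obstacle 2 [(0,5) (8,3) (10,11)]:
  edge (0,5)–(8,3): clear
  edge (8,3)–(10,11): clear
  edge (10,11)–(0,5): clear
  midpoint (14,35/2) outside
  → clear
Obstacle 3 [(1,14) (11,16) (1,22)]:
  edge (1,14)–(11,16): clear
  edge (11,16)–(1,22): clear
  edge (1,22)–(1,14): clear
  midpoint (14,35/2) outside
  → clear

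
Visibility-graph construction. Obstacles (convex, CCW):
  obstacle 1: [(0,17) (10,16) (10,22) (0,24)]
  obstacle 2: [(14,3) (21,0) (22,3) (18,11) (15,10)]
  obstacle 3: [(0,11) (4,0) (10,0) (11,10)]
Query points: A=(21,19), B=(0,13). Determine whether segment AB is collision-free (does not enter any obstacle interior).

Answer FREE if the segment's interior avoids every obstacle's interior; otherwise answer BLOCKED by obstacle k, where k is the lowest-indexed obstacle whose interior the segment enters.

FREE

Obstacle 1 [(0,17) (10,16) (10,22) (0,24)]:
  edge (0,17)–(10,16): clear
  edge (10,16)–(10,22): clear
  edge (10,22)–(0,24): clear
  edge (0,24)–(0,17): clear
  midpoint (21/2,16) outside
  → clear
Obstacle 2 [(14,3) (21,0) (22,3) (18,11) (15,10)]:
  edge (14,3)–(21,0): clear
  edge (21,0)–(22,3): clear
  edge (22,3)–(18,11): clear
  edge (18,11)–(15,10): clear
  edge (15,10)–(14,3): clear
  midpoint (21/2,16) outside
  → clear
Obstacle 3 [(0,11) (4,0) (10,0) (11,10)]:
  edge (0,11)–(4,0): clear
  edge (4,0)–(10,0): clear
  edge (10,0)–(11,10): clear
  edge (11,10)–(0,11): clear
  midpoint (21/2,16) outside
  → clear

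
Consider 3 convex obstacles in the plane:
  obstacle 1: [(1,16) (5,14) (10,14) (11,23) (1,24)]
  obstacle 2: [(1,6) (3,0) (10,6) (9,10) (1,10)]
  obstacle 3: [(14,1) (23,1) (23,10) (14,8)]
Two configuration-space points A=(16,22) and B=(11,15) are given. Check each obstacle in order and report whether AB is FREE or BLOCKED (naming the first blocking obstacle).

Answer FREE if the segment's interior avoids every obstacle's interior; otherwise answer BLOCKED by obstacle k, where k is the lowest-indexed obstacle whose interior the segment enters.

Obstacle 1 [(1,16) (5,14) (10,14) (11,23) (1,24)]:
  edge (1,16)–(5,14): clear
  edge (5,14)–(10,14): clear
  edge (10,14)–(11,23): clear
  edge (11,23)–(1,24): clear
  edge (1,24)–(1,16): clear
  midpoint (27/2,37/2) outside
  → clear
Obstacle 2 [(1,6) (3,0) (10,6) (9,10) (1,10)]:
  edge (1,6)–(3,0): clear
  edge (3,0)–(10,6): clear
  edge (10,6)–(9,10): clear
  edge (9,10)–(1,10): clear
  edge (1,10)–(1,6): clear
  midpoint (27/2,37/2) outside
  → clear
Obstacle 3 [(14,1) (23,1) (23,10) (14,8)]:
  edge (14,1)–(23,1): clear
  edge (23,1)–(23,10): clear
  edge (23,10)–(14,8): clear
  edge (14,8)–(14,1): clear
  midpoint (27/2,37/2) outside
  → clear

FREE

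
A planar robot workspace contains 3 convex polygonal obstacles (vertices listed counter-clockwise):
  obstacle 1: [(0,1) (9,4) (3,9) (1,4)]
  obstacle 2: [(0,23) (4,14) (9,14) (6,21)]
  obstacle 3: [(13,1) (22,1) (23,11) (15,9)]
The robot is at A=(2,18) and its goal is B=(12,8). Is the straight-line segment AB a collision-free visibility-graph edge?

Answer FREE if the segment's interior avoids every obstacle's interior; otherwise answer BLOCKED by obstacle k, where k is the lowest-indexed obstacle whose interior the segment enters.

Obstacle 1 [(0,1) (9,4) (3,9) (1,4)]:
  edge (0,1)–(9,4): clear
  edge (9,4)–(3,9): clear
  edge (3,9)–(1,4): clear
  edge (1,4)–(0,1): clear
  midpoint (7,13) outside
  → clear
Obstacle 2 [(0,23) (4,14) (9,14) (6,21)]:
  edge (0,23)–(4,14): crosses AB
  edge (4,14)–(9,14): crosses AB
  edge (9,14)–(6,21): clear
  edge (6,21)–(0,23): clear
  → BLOCKED
Obstacle 3 [(13,1) (22,1) (23,11) (15,9)]:
  edge (13,1)–(22,1): clear
  edge (22,1)–(23,11): clear
  edge (23,11)–(15,9): clear
  edge (15,9)–(13,1): clear
  midpoint (7,13) outside
  → clear

BLOCKED by obstacle 2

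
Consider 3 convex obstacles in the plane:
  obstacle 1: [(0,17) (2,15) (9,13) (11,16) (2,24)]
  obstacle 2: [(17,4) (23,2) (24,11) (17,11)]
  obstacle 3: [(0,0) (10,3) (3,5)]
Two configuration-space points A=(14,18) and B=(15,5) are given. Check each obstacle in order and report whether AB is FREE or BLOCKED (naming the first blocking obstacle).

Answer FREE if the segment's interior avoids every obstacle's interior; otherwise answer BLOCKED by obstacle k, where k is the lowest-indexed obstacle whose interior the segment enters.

FREE

Obstacle 1 [(0,17) (2,15) (9,13) (11,16) (2,24)]:
  edge (0,17)–(2,15): clear
  edge (2,15)–(9,13): clear
  edge (9,13)–(11,16): clear
  edge (11,16)–(2,24): clear
  edge (2,24)–(0,17): clear
  midpoint (29/2,23/2) outside
  → clear
Obstacle 2 [(17,4) (23,2) (24,11) (17,11)]:
  edge (17,4)–(23,2): clear
  edge (23,2)–(24,11): clear
  edge (24,11)–(17,11): clear
  edge (17,11)–(17,4): clear
  midpoint (29/2,23/2) outside
  → clear
Obstacle 3 [(0,0) (10,3) (3,5)]:
  edge (0,0)–(10,3): clear
  edge (10,3)–(3,5): clear
  edge (3,5)–(0,0): clear
  midpoint (29/2,23/2) outside
  → clear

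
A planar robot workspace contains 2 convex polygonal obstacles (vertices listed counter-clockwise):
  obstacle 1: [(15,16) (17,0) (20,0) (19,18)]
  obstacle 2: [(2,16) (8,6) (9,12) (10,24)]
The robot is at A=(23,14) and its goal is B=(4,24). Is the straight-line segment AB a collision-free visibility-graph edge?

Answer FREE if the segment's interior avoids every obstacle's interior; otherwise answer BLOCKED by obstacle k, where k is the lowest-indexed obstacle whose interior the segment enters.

Obstacle 1 [(15,16) (17,0) (20,0) (19,18)]:
  edge (15,16)–(17,0): clear
  edge (17,0)–(20,0): clear
  edge (20,0)–(19,18): crosses AB
  edge (19,18)–(15,16): crosses AB
  → BLOCKED
Obstacle 2 [(2,16) (8,6) (9,12) (10,24)]:
  edge (2,16)–(8,6): clear
  edge (8,6)–(9,12): clear
  edge (9,12)–(10,24): crosses AB
  edge (10,24)–(2,16): crosses AB
  → BLOCKED

BLOCKED by obstacle 1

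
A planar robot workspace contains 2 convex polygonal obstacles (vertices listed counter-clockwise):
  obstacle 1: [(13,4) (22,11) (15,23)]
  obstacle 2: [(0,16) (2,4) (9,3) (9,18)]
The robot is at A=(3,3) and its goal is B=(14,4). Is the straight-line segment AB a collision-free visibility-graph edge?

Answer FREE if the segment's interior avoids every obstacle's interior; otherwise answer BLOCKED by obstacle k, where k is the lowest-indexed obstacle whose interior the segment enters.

BLOCKED by obstacle 2

Obstacle 1 [(13,4) (22,11) (15,23)]:
  edge (13,4)–(22,11): clear
  edge (22,11)–(15,23): clear
  edge (15,23)–(13,4): clear
  midpoint (17/2,7/2) outside
  → clear
Obstacle 2 [(0,16) (2,4) (9,3) (9,18)]:
  edge (0,16)–(2,4): clear
  edge (2,4)–(9,3): crosses AB
  edge (9,3)–(9,18): crosses AB
  edge (9,18)–(0,16): clear
  → BLOCKED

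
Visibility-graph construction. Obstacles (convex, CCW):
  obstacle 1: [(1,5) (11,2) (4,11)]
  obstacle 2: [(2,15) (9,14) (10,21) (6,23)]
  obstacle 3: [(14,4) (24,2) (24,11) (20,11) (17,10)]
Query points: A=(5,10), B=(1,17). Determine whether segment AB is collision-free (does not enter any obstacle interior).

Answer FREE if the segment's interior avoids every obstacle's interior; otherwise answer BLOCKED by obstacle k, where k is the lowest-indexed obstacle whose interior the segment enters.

Obstacle 1 [(1,5) (11,2) (4,11)]:
  edge (1,5)–(11,2): clear
  edge (11,2)–(4,11): clear
  edge (4,11)–(1,5): clear
  midpoint (3,27/2) outside
  → clear
Obstacle 2 [(2,15) (9,14) (10,21) (6,23)]:
  edge (2,15)–(9,14): crosses AB
  edge (9,14)–(10,21): clear
  edge (10,21)–(6,23): clear
  edge (6,23)–(2,15): crosses AB
  → BLOCKED
Obstacle 3 [(14,4) (24,2) (24,11) (20,11) (17,10)]:
  edge (14,4)–(24,2): clear
  edge (24,2)–(24,11): clear
  edge (24,11)–(20,11): clear
  edge (20,11)–(17,10): clear
  edge (17,10)–(14,4): clear
  midpoint (3,27/2) outside
  → clear

BLOCKED by obstacle 2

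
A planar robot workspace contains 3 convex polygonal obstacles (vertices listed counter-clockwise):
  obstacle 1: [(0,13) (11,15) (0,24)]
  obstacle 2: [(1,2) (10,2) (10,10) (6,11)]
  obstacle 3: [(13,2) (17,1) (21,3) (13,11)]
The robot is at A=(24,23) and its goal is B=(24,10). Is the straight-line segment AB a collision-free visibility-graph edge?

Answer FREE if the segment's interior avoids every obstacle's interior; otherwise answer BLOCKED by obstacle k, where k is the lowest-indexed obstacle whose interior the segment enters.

FREE

Obstacle 1 [(0,13) (11,15) (0,24)]:
  edge (0,13)–(11,15): clear
  edge (11,15)–(0,24): clear
  edge (0,24)–(0,13): clear
  midpoint (24,33/2) outside
  → clear
Obstacle 2 [(1,2) (10,2) (10,10) (6,11)]:
  edge (1,2)–(10,2): clear
  edge (10,2)–(10,10): clear
  edge (10,10)–(6,11): clear
  edge (6,11)–(1,2): clear
  midpoint (24,33/2) outside
  → clear
Obstacle 3 [(13,2) (17,1) (21,3) (13,11)]:
  edge (13,2)–(17,1): clear
  edge (17,1)–(21,3): clear
  edge (21,3)–(13,11): clear
  edge (13,11)–(13,2): clear
  midpoint (24,33/2) outside
  → clear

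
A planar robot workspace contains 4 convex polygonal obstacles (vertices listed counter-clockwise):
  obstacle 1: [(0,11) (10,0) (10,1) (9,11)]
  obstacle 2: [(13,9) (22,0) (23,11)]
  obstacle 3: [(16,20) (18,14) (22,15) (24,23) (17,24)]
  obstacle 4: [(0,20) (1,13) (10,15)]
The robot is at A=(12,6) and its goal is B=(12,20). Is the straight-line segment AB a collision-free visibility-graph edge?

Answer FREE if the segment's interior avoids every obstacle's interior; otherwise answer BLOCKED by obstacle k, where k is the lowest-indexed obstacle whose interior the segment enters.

Obstacle 1 [(0,11) (10,0) (10,1) (9,11)]:
  edge (0,11)–(10,0): clear
  edge (10,0)–(10,1): clear
  edge (10,1)–(9,11): clear
  edge (9,11)–(0,11): clear
  midpoint (12,13) outside
  → clear
Obstacle 2 [(13,9) (22,0) (23,11)]:
  edge (13,9)–(22,0): clear
  edge (22,0)–(23,11): clear
  edge (23,11)–(13,9): clear
  midpoint (12,13) outside
  → clear
Obstacle 3 [(16,20) (18,14) (22,15) (24,23) (17,24)]:
  edge (16,20)–(18,14): clear
  edge (18,14)–(22,15): clear
  edge (22,15)–(24,23): clear
  edge (24,23)–(17,24): clear
  edge (17,24)–(16,20): clear
  midpoint (12,13) outside
  → clear
Obstacle 4 [(0,20) (1,13) (10,15)]:
  edge (0,20)–(1,13): clear
  edge (1,13)–(10,15): clear
  edge (10,15)–(0,20): clear
  midpoint (12,13) outside
  → clear

FREE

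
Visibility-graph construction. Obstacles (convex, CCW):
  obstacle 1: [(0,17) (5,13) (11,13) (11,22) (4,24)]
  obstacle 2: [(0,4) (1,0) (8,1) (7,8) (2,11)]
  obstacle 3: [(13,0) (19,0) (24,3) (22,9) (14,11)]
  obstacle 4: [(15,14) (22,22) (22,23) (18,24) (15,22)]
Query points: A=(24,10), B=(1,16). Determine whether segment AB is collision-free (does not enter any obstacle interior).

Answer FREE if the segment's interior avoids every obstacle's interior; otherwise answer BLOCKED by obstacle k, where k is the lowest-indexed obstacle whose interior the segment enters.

BLOCKED by obstacle 1

Obstacle 1 [(0,17) (5,13) (11,13) (11,22) (4,24)]:
  edge (0,17)–(5,13): crosses AB
  edge (5,13)–(11,13): clear
  edge (11,13)–(11,22): crosses AB
  edge (11,22)–(4,24): clear
  edge (4,24)–(0,17): clear
  → BLOCKED
Obstacle 2 [(0,4) (1,0) (8,1) (7,8) (2,11)]:
  edge (0,4)–(1,0): clear
  edge (1,0)–(8,1): clear
  edge (8,1)–(7,8): clear
  edge (7,8)–(2,11): clear
  edge (2,11)–(0,4): clear
  midpoint (25/2,13) outside
  → clear
Obstacle 3 [(13,0) (19,0) (24,3) (22,9) (14,11)]:
  edge (13,0)–(19,0): clear
  edge (19,0)–(24,3): clear
  edge (24,3)–(22,9): clear
  edge (22,9)–(14,11): clear
  edge (14,11)–(13,0): clear
  midpoint (25/2,13) outside
  → clear
Obstacle 4 [(15,14) (22,22) (22,23) (18,24) (15,22)]:
  edge (15,14)–(22,22): clear
  edge (22,22)–(22,23): clear
  edge (22,23)–(18,24): clear
  edge (18,24)–(15,22): clear
  edge (15,22)–(15,14): clear
  midpoint (25/2,13) outside
  → clear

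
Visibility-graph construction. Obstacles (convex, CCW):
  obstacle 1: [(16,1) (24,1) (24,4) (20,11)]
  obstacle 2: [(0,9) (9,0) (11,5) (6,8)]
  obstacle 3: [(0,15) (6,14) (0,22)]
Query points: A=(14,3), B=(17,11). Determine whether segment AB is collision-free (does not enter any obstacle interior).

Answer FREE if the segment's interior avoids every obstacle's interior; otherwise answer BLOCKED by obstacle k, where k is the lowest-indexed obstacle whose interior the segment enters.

FREE

Obstacle 1 [(16,1) (24,1) (24,4) (20,11)]:
  edge (16,1)–(24,1): clear
  edge (24,1)–(24,4): clear
  edge (24,4)–(20,11): clear
  edge (20,11)–(16,1): clear
  midpoint (31/2,7) outside
  → clear
Obstacle 2 [(0,9) (9,0) (11,5) (6,8)]:
  edge (0,9)–(9,0): clear
  edge (9,0)–(11,5): clear
  edge (11,5)–(6,8): clear
  edge (6,8)–(0,9): clear
  midpoint (31/2,7) outside
  → clear
Obstacle 3 [(0,15) (6,14) (0,22)]:
  edge (0,15)–(6,14): clear
  edge (6,14)–(0,22): clear
  edge (0,22)–(0,15): clear
  midpoint (31/2,7) outside
  → clear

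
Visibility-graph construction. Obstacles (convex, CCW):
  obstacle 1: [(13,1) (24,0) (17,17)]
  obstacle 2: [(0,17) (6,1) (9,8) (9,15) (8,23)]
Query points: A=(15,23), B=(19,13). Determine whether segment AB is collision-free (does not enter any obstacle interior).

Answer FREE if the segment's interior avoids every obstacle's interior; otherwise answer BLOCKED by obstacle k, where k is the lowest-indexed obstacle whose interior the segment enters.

FREE

Obstacle 1 [(13,1) (24,0) (17,17)]:
  edge (13,1)–(24,0): clear
  edge (24,0)–(17,17): clear
  edge (17,17)–(13,1): clear
  midpoint (17,18) outside
  → clear
Obstacle 2 [(0,17) (6,1) (9,8) (9,15) (8,23)]:
  edge (0,17)–(6,1): clear
  edge (6,1)–(9,8): clear
  edge (9,8)–(9,15): clear
  edge (9,15)–(8,23): clear
  edge (8,23)–(0,17): clear
  midpoint (17,18) outside
  → clear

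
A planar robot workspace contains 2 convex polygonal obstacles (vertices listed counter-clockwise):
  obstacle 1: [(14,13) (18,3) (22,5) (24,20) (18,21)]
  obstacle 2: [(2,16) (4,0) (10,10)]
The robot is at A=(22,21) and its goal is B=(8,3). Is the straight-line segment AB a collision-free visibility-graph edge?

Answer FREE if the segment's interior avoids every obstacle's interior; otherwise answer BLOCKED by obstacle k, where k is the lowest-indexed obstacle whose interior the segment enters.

BLOCKED by obstacle 1

Obstacle 1 [(14,13) (18,3) (22,5) (24,20) (18,21)]:
  edge (14,13)–(18,3): crosses AB
  edge (18,3)–(22,5): clear
  edge (22,5)–(24,20): clear
  edge (24,20)–(18,21): crosses AB
  edge (18,21)–(14,13): clear
  → BLOCKED
Obstacle 2 [(2,16) (4,0) (10,10)]:
  edge (2,16)–(4,0): clear
  edge (4,0)–(10,10): clear
  edge (10,10)–(2,16): clear
  midpoint (15,12) outside
  → clear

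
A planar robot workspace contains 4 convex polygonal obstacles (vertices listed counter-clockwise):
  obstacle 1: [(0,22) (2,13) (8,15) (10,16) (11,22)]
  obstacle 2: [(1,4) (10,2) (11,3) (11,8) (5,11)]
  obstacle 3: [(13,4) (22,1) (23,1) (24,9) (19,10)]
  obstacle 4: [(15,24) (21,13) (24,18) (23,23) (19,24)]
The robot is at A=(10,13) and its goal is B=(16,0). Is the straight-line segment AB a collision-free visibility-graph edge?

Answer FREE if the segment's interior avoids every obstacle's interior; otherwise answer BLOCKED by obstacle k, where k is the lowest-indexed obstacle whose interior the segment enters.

Obstacle 1 [(0,22) (2,13) (8,15) (10,16) (11,22)]:
  edge (0,22)–(2,13): clear
  edge (2,13)–(8,15): clear
  edge (8,15)–(10,16): clear
  edge (10,16)–(11,22): clear
  edge (11,22)–(0,22): clear
  midpoint (13,13/2) outside
  → clear
Obstacle 2 [(1,4) (10,2) (11,3) (11,8) (5,11)]:
  edge (1,4)–(10,2): clear
  edge (10,2)–(11,3): clear
  edge (11,3)–(11,8): clear
  edge (11,8)–(5,11): clear
  edge (5,11)–(1,4): clear
  midpoint (13,13/2) outside
  → clear
Obstacle 3 [(13,4) (22,1) (23,1) (24,9) (19,10)]:
  edge (13,4)–(22,1): crosses AB
  edge (22,1)–(23,1): clear
  edge (23,1)–(24,9): clear
  edge (24,9)–(19,10): clear
  edge (19,10)–(13,4): crosses AB
  → BLOCKED
Obstacle 4 [(15,24) (21,13) (24,18) (23,23) (19,24)]:
  edge (15,24)–(21,13): clear
  edge (21,13)–(24,18): clear
  edge (24,18)–(23,23): clear
  edge (23,23)–(19,24): clear
  edge (19,24)–(15,24): clear
  midpoint (13,13/2) outside
  → clear

BLOCKED by obstacle 3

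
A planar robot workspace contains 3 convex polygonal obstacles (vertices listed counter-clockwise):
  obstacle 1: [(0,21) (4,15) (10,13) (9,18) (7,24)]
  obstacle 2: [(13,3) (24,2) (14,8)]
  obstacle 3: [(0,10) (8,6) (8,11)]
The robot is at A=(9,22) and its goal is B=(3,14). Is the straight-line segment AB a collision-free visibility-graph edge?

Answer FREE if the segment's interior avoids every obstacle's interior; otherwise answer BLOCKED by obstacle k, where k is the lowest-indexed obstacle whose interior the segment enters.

BLOCKED by obstacle 1

Obstacle 1 [(0,21) (4,15) (10,13) (9,18) (7,24)]:
  edge (0,21)–(4,15): crosses AB
  edge (4,15)–(10,13): clear
  edge (10,13)–(9,18): clear
  edge (9,18)–(7,24): crosses AB
  edge (7,24)–(0,21): clear
  → BLOCKED
Obstacle 2 [(13,3) (24,2) (14,8)]:
  edge (13,3)–(24,2): clear
  edge (24,2)–(14,8): clear
  edge (14,8)–(13,3): clear
  midpoint (6,18) outside
  → clear
Obstacle 3 [(0,10) (8,6) (8,11)]:
  edge (0,10)–(8,6): clear
  edge (8,6)–(8,11): clear
  edge (8,11)–(0,10): clear
  midpoint (6,18) outside
  → clear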